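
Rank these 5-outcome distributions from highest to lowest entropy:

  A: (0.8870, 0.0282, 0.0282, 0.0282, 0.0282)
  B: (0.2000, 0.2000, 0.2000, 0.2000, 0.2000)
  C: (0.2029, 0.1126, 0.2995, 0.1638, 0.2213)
B > C > A

Key insight: Entropy is maximized by uniform distributions and minimized by concentrated distributions.

- Uniform distributions have maximum entropy log₂(5) = 2.3219 bits
- The more "peaked" or concentrated a distribution, the lower its entropy

Entropies:
  H(A) = 0.7349 bits
  H(B) = 2.3219 bits
  H(C) = 2.2516 bits

Ranking: B > C > A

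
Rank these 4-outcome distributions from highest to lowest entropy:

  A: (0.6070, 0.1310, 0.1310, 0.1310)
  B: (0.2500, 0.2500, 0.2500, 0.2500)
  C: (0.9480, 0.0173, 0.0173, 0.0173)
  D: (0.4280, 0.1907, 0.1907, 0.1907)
B > D > A > C

Key insight: Entropy is maximized by uniform distributions and minimized by concentrated distributions.

Entropies:
  H(A) = 1.5896 bits
  H(B) = 2.0000 bits
  H(C) = 0.3773 bits
  H(D) = 1.8916 bits

Ranking: B > D > A > C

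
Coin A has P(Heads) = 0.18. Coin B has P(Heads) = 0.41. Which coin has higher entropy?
B

For binary distributions, entropy is maximized at p=0.5 and decreases as p moves toward 0 or 1.

H(A) = H(0.18) = 0.6801 bits
H(B) = H(0.41) = 0.9765 bits

Distribution B (p=0.41) is closer to uniform (p=0.5), so it has higher entropy.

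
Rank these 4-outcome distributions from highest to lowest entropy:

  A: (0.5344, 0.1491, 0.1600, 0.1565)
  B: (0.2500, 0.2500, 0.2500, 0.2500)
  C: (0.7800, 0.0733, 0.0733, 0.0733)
B > A > C

Key insight: Entropy is maximized by uniform distributions and minimized by concentrated distributions.

- Uniform distributions have maximum entropy log₂(4) = 2.0000 bits
- The more "peaked" or concentrated a distribution, the lower its entropy

Entropies:
  H(A) = 1.7343 bits
  H(B) = 2.0000 bits
  H(C) = 1.1089 bits

Ranking: B > A > C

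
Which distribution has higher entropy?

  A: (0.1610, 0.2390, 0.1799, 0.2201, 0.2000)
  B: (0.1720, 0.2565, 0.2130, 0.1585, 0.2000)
A

Both distributions are close to uniform, making this a harder comparison.

H(A) = 2.3080 bits
H(B) = 2.3011 bits

The distribution closer to uniform has higher entropy.
Answer: A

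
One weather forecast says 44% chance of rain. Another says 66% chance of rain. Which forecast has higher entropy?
44% forecast

Treat each forecast as a Bernoulli distribution. Binary entropy is maximized at p=0.5 and falls off symmetrically toward 0 or 1. The 44% forecast is closer to 50%, so it is more uncertain. H(44%) ≈ 0.990 bits, H(66%) ≈ 0.925 bits.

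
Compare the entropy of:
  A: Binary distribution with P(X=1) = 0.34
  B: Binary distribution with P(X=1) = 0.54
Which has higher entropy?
B

For binary distributions, entropy is maximized at p=0.5 and decreases as p moves toward 0 or 1.

H(A) = H(0.34) = 0.9248 bits
H(B) = H(0.54) = 0.9954 bits

Distribution B (p=0.54) is closer to uniform (p=0.5), so it has higher entropy.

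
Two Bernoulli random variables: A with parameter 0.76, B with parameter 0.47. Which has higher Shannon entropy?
B

For binary distributions, entropy is maximized at p=0.5 and decreases as p moves toward 0 or 1.

H(A) = H(0.76) = 0.7950 bits
H(B) = H(0.47) = 0.9974 bits

Distribution B (p=0.47) is closer to uniform (p=0.5), so it has higher entropy.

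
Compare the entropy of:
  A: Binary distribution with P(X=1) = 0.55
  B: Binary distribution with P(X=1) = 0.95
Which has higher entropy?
A

For binary distributions, entropy is maximized at p=0.5 and decreases as p moves toward 0 or 1.

H(A) = H(0.55) = 0.9928 bits
H(B) = H(0.95) = 0.2864 bits

Distribution A (p=0.55) is closer to uniform (p=0.5), so it has higher entropy.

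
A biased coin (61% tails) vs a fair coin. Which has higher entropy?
Fair coin

The fair coin is uniform (p=0.5), maximizing binary entropy at 1 bit. The biased coin has H(0.61) ≈ 0.965 bits — its outcome is more predictable, so its entropy is lower.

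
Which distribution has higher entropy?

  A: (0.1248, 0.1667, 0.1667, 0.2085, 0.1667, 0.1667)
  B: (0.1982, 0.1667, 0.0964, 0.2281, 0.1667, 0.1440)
A

Both distributions are close to uniform, making this a harder comparison.

H(A) = 2.5696 bits
H(B) = 2.5387 bits

The distribution closer to uniform has higher entropy.
Answer: A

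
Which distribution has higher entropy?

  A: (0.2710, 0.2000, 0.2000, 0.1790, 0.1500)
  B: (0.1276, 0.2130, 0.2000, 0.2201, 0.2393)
A

Both distributions are close to uniform, making this a harder comparison.

H(A) = 2.2940 bits
H(B) = 2.2929 bits

The distribution closer to uniform has higher entropy.
Answer: A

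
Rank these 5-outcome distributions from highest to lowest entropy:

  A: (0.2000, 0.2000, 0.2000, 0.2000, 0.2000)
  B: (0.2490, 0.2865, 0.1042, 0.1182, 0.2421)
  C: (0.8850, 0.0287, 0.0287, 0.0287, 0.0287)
A > B > C

Key insight: Entropy is maximized by uniform distributions and minimized by concentrated distributions.

- Uniform distributions have maximum entropy log₂(5) = 2.3219 bits
- The more "peaked" or concentrated a distribution, the lower its entropy

Entropies:
  H(A) = 2.3219 bits
  H(B) = 2.2156 bits
  H(C) = 0.7448 bits

Ranking: A > B > C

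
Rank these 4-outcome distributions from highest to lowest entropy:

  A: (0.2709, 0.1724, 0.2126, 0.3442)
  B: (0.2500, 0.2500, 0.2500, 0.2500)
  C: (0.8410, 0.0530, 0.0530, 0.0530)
B > A > C

Key insight: Entropy is maximized by uniform distributions and minimized by concentrated distributions.

- Uniform distributions have maximum entropy log₂(4) = 2.0000 bits
- The more "peaked" or concentrated a distribution, the lower its entropy

Entropies:
  H(A) = 1.9521 bits
  H(B) = 2.0000 bits
  H(C) = 0.8839 bits

Ranking: B > A > C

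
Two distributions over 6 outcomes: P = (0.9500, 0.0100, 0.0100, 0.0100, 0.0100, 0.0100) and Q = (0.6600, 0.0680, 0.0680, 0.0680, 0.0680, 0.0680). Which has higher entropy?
Q

P is highly concentrated on one outcome (95%), making it nearly deterministic. Q spreads its mass more evenly (max 66%). The more spread-out distribution has higher entropy: H(P) ≈ 0.402 bits, H(Q) ≈ 1.714 bits.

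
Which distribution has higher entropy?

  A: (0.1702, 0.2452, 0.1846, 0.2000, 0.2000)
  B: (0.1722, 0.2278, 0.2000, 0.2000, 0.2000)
B

Both distributions are close to uniform, making this a harder comparison.

H(A) = 2.3108 bits
H(B) = 2.3163 bits

The distribution closer to uniform has higher entropy.
Answer: B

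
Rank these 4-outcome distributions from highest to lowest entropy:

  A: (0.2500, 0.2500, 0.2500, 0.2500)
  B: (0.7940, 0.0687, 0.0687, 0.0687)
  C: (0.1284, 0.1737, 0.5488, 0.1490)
A > C > B

Key insight: Entropy is maximized by uniform distributions and minimized by concentrated distributions.

- Uniform distributions have maximum entropy log₂(4) = 2.0000 bits
- The more "peaked" or concentrated a distribution, the lower its entropy

Entropies:
  H(A) = 2.0000 bits
  H(B) = 1.0603 bits
  H(C) = 1.7033 bits

Ranking: A > C > B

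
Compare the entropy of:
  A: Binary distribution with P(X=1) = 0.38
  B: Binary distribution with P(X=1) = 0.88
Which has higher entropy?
A

For binary distributions, entropy is maximized at p=0.5 and decreases as p moves toward 0 or 1.

H(A) = H(0.38) = 0.9580 bits
H(B) = H(0.88) = 0.5294 bits

Distribution A (p=0.38) is closer to uniform (p=0.5), so it has higher entropy.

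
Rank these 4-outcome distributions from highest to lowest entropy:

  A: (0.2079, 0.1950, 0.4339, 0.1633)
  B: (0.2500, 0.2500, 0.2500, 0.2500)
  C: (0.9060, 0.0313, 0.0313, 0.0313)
B > A > C

Key insight: Entropy is maximized by uniform distributions and minimized by concentrated distributions.

- Uniform distributions have maximum entropy log₂(4) = 2.0000 bits
- The more "peaked" or concentrated a distribution, the lower its entropy

Entropies:
  H(A) = 1.8805 bits
  H(B) = 2.0000 bits
  H(C) = 0.5987 bits

Ranking: B > A > C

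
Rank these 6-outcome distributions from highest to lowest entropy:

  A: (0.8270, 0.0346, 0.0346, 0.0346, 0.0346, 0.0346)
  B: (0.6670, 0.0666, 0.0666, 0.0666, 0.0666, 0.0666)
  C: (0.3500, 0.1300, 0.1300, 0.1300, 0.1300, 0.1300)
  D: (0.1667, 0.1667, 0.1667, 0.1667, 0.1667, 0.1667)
D > C > B > A

Key insight: Entropy is maximized by uniform distributions and minimized by concentrated distributions.

Entropies:
  H(A) = 1.0662 bits
  H(B) = 1.6912 bits
  H(C) = 2.4433 bits
  H(D) = 2.5850 bits

Ranking: D > C > B > A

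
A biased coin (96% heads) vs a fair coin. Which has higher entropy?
Fair coin

The fair coin is uniform (p=0.5), maximizing binary entropy at 1 bit. The biased coin has H(0.96) ≈ 0.242 bits — its outcome is more predictable, so its entropy is lower.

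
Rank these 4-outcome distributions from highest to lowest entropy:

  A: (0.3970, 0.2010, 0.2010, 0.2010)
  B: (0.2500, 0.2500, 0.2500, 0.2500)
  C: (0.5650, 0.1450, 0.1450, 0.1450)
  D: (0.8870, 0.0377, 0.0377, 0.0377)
B > A > C > D

Key insight: Entropy is maximized by uniform distributions and minimized by concentrated distributions.

Entropies:
  H(A) = 1.9249 bits
  H(B) = 2.0000 bits
  H(C) = 1.6772 bits
  H(D) = 0.6880 bits

Ranking: B > A > C > D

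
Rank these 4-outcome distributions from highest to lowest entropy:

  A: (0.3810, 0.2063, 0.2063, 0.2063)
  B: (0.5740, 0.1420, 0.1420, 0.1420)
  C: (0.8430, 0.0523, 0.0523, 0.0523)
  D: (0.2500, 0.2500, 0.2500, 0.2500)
D > A > B > C

Key insight: Entropy is maximized by uniform distributions and minimized by concentrated distributions.

Entropies:
  H(A) = 1.9398 bits
  H(B) = 1.6593 bits
  H(C) = 0.8759 bits
  H(D) = 2.0000 bits

Ranking: D > A > B > C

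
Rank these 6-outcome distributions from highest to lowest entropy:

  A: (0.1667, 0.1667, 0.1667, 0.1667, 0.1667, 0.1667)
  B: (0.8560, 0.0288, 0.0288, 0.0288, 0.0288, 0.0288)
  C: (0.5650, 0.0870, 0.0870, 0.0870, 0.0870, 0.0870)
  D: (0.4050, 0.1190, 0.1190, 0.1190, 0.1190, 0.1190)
A > D > C > B

Key insight: Entropy is maximized by uniform distributions and minimized by concentrated distributions.

Entropies:
  H(A) = 2.5850 bits
  H(B) = 0.9290 bits
  H(C) = 1.9978 bits
  H(D) = 2.3553 bits

Ranking: A > D > C > B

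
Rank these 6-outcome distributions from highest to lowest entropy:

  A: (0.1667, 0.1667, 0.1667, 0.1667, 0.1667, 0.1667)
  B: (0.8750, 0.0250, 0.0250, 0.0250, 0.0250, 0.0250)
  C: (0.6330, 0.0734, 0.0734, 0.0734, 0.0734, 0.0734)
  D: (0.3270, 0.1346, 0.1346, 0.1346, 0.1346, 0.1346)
A > D > C > B

Key insight: Entropy is maximized by uniform distributions and minimized by concentrated distributions.

Entropies:
  H(A) = 2.5850 bits
  H(B) = 0.8338 bits
  H(C) = 1.8005 bits
  H(D) = 2.4745 bits

Ranking: A > D > C > B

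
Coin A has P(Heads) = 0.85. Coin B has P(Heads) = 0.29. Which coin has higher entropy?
B

For binary distributions, entropy is maximized at p=0.5 and decreases as p moves toward 0 or 1.

H(A) = H(0.85) = 0.6098 bits
H(B) = H(0.29) = 0.8687 bits

Distribution B (p=0.29) is closer to uniform (p=0.5), so it has higher entropy.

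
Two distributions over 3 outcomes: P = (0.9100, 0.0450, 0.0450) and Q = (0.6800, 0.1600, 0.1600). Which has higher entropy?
Q

P is highly concentrated on one outcome (91%), making it nearly deterministic. Q spreads its mass more evenly (max 68%). The more spread-out distribution has higher entropy: H(P) ≈ 0.526 bits, H(Q) ≈ 1.224 bits.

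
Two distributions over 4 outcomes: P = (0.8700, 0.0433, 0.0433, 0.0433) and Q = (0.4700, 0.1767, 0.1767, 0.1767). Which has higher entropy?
Q

P is highly concentrated on one outcome (87%), making it nearly deterministic. Q spreads its mass more evenly (max 47%). The more spread-out distribution has higher entropy: H(P) ≈ 0.763 bits, H(Q) ≈ 1.837 bits.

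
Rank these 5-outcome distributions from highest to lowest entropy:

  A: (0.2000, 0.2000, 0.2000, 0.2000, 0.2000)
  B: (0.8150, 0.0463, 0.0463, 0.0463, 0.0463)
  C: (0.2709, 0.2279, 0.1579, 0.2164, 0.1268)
A > C > B

Key insight: Entropy is maximized by uniform distributions and minimized by concentrated distributions.

- Uniform distributions have maximum entropy log₂(5) = 2.3219 bits
- The more "peaked" or concentrated a distribution, the lower its entropy

Entropies:
  H(A) = 2.3219 bits
  H(B) = 1.0609 bits
  H(C) = 2.2729 bits

Ranking: A > C > B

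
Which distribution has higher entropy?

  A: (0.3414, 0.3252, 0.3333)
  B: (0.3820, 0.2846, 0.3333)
A

Both distributions are close to uniform, making this a harder comparison.

H(A) = 1.5847 bits
H(B) = 1.5747 bits

The distribution closer to uniform has higher entropy.
Answer: A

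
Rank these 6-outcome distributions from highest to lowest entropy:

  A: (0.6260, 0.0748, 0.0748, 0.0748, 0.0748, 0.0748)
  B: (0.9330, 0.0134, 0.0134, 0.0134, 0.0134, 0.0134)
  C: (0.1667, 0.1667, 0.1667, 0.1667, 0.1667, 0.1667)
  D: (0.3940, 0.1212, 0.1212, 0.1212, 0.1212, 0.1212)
C > D > A > B

Key insight: Entropy is maximized by uniform distributions and minimized by concentrated distributions.

Entropies:
  H(A) = 1.8221 bits
  H(B) = 0.5102 bits
  H(C) = 2.5850 bits
  H(D) = 2.3744 bits

Ranking: C > D > A > B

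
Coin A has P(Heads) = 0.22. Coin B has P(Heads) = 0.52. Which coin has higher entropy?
B

For binary distributions, entropy is maximized at p=0.5 and decreases as p moves toward 0 or 1.

H(A) = H(0.22) = 0.7602 bits
H(B) = H(0.52) = 0.9988 bits

Distribution B (p=0.52) is closer to uniform (p=0.5), so it has higher entropy.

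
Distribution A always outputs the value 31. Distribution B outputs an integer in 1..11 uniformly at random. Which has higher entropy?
B

A is deterministic, so H(A) = 0. B is uniform over 11 outcomes, so H(B) = log₂(11) = 3.459 bits. Any distribution with genuine randomness has higher entropy than a deterministic one.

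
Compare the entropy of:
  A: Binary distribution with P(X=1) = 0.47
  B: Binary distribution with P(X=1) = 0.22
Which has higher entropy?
A

For binary distributions, entropy is maximized at p=0.5 and decreases as p moves toward 0 or 1.

H(A) = H(0.47) = 0.9974 bits
H(B) = H(0.22) = 0.7602 bits

Distribution A (p=0.47) is closer to uniform (p=0.5), so it has higher entropy.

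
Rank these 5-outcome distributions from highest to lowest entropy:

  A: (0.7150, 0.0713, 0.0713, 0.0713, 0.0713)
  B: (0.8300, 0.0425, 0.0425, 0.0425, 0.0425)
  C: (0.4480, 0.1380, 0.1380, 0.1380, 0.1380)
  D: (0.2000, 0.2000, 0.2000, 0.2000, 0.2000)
D > C > A > B

Key insight: Entropy is maximized by uniform distributions and minimized by concentrated distributions.

Entropies:
  H(A) = 1.4322 bits
  H(B) = 0.9977 bits
  H(C) = 2.0962 bits
  H(D) = 2.3219 bits

Ranking: D > C > A > B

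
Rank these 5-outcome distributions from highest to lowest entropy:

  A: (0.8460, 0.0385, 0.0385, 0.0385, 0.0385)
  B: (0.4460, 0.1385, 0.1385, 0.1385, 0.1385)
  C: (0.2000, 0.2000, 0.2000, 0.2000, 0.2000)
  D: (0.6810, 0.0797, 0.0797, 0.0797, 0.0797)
C > B > D > A

Key insight: Entropy is maximized by uniform distributions and minimized by concentrated distributions.

Entropies:
  H(A) = 0.9278 bits
  H(B) = 2.0996 bits
  H(C) = 2.3219 bits
  H(D) = 1.5413 bits

Ranking: C > B > D > A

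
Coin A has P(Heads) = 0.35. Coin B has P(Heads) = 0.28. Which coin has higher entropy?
A

For binary distributions, entropy is maximized at p=0.5 and decreases as p moves toward 0 or 1.

H(A) = H(0.35) = 0.9341 bits
H(B) = H(0.28) = 0.8555 bits

Distribution A (p=0.35) is closer to uniform (p=0.5), so it has higher entropy.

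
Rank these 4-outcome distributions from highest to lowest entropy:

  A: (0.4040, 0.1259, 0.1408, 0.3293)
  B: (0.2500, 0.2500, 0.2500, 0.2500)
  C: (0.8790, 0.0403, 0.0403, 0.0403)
B > A > C

Key insight: Entropy is maximized by uniform distributions and minimized by concentrated distributions.

- Uniform distributions have maximum entropy log₂(4) = 2.0000 bits
- The more "peaked" or concentrated a distribution, the lower its entropy

Entropies:
  H(A) = 1.8305 bits
  H(B) = 2.0000 bits
  H(C) = 0.7240 bits

Ranking: B > A > C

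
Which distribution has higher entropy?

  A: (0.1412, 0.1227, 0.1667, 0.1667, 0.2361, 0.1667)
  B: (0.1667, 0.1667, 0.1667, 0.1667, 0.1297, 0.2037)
B

Both distributions are close to uniform, making this a harder comparison.

H(A) = 2.5543 bits
H(B) = 2.5730 bits

The distribution closer to uniform has higher entropy.
Answer: B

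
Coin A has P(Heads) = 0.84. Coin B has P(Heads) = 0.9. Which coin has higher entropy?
A

For binary distributions, entropy is maximized at p=0.5 and decreases as p moves toward 0 or 1.

H(A) = H(0.84) = 0.6343 bits
H(B) = H(0.9) = 0.4690 bits

Distribution A (p=0.84) is closer to uniform (p=0.5), so it has higher entropy.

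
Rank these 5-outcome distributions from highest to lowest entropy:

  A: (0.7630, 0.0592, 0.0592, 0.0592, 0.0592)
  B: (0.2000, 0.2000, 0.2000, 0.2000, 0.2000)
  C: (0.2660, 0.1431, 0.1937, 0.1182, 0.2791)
B > C > A

Key insight: Entropy is maximized by uniform distributions and minimized by concentrated distributions.

- Uniform distributions have maximum entropy log₂(5) = 2.3219 bits
- The more "peaked" or concentrated a distribution, the lower its entropy

Entropies:
  H(A) = 1.2640 bits
  H(B) = 2.3219 bits
  H(C) = 2.2462 bits

Ranking: B > C > A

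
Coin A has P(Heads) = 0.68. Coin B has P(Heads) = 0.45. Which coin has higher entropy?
B

For binary distributions, entropy is maximized at p=0.5 and decreases as p moves toward 0 or 1.

H(A) = H(0.68) = 0.9044 bits
H(B) = H(0.45) = 0.9928 bits

Distribution B (p=0.45) is closer to uniform (p=0.5), so it has higher entropy.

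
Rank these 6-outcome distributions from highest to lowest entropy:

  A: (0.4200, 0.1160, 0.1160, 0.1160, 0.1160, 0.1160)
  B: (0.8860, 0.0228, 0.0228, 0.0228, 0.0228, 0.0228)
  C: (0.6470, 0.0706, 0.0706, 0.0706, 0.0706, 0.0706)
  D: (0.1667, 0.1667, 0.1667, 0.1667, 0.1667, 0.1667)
D > A > C > B

Key insight: Entropy is maximized by uniform distributions and minimized by concentrated distributions.

Entropies:
  H(A) = 2.3282 bits
  H(B) = 0.7766 bits
  H(C) = 1.7564 bits
  H(D) = 2.5850 bits

Ranking: D > A > C > B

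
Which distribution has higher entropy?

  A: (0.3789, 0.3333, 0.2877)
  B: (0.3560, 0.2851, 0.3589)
B

Both distributions are close to uniform, making this a harder comparison.

H(A) = 1.5759 bits
H(B) = 1.5772 bits

The distribution closer to uniform has higher entropy.
Answer: B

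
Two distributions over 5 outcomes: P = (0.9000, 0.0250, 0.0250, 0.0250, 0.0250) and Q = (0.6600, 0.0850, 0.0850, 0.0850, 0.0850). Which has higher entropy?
Q

P is highly concentrated on one outcome (90%), making it nearly deterministic. Q spreads its mass more evenly (max 66%). The more spread-out distribution has higher entropy: H(P) ≈ 0.669 bits, H(Q) ≈ 1.605 bits.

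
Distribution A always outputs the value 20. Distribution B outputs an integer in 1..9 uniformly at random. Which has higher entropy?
B

A is deterministic, so H(A) = 0. B is uniform over 9 outcomes, so H(B) = log₂(9) = 3.170 bits. Any distribution with genuine randomness has higher entropy than a deterministic one.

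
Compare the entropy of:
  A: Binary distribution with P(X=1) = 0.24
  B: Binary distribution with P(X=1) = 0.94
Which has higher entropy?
A

For binary distributions, entropy is maximized at p=0.5 and decreases as p moves toward 0 or 1.

H(A) = H(0.24) = 0.7950 bits
H(B) = H(0.94) = 0.3274 bits

Distribution A (p=0.24) is closer to uniform (p=0.5), so it has higher entropy.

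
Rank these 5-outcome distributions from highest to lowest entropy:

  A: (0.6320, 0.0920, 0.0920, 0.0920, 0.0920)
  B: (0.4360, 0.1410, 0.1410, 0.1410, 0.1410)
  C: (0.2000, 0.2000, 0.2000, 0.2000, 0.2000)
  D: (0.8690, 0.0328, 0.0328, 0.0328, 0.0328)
C > B > A > D

Key insight: Entropy is maximized by uniform distributions and minimized by concentrated distributions.

Entropies:
  H(A) = 1.6851 bits
  H(B) = 2.1161 bits
  H(C) = 2.3219 bits
  H(D) = 0.8222 bits

Ranking: C > B > A > D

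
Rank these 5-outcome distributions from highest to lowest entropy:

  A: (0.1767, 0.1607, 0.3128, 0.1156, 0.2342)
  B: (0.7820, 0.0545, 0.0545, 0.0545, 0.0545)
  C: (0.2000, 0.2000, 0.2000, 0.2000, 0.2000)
C > A > B

Key insight: Entropy is maximized by uniform distributions and minimized by concentrated distributions.

- Uniform distributions have maximum entropy log₂(5) = 2.3219 bits
- The more "peaked" or concentrated a distribution, the lower its entropy

Entropies:
  H(A) = 2.2405 bits
  H(B) = 1.1925 bits
  H(C) = 2.3219 bits

Ranking: C > A > B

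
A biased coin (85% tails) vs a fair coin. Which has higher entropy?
Fair coin

The fair coin is uniform (p=0.5), maximizing binary entropy at 1 bit. The biased coin has H(0.85) ≈ 0.610 bits — its outcome is more predictable, so its entropy is lower.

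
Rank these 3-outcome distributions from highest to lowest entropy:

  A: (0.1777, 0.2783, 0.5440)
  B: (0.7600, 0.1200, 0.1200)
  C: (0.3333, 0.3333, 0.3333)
C > A > B

Key insight: Entropy is maximized by uniform distributions and minimized by concentrated distributions.

- Uniform distributions have maximum entropy log₂(3) = 1.5850 bits
- The more "peaked" or concentrated a distribution, the lower its entropy

Entropies:
  H(A) = 1.4343 bits
  H(B) = 1.0350 bits
  H(C) = 1.5850 bits

Ranking: C > A > B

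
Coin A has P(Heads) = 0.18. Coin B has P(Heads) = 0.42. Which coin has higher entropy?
B

For binary distributions, entropy is maximized at p=0.5 and decreases as p moves toward 0 or 1.

H(A) = H(0.18) = 0.6801 bits
H(B) = H(0.42) = 0.9815 bits

Distribution B (p=0.42) is closer to uniform (p=0.5), so it has higher entropy.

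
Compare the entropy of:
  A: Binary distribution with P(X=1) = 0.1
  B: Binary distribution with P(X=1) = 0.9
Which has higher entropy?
Equal

For binary distributions, entropy is maximized at p=0.5 and decreases as p moves toward 0 or 1.

H(A) = H(0.1) = 0.4690 bits
H(B) = H(0.9) = 0.4690 bits

Both distributions are equally far from uniform (|0.1-0.5| = |0.9-0.5|), so they have the same entropy.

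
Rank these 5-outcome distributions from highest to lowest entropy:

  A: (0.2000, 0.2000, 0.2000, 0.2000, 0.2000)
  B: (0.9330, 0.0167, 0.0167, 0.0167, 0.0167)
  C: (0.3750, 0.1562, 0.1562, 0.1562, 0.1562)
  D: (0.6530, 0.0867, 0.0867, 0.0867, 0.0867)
A > C > D > B

Key insight: Entropy is maximized by uniform distributions and minimized by concentrated distributions.

Entropies:
  H(A) = 2.3219 bits
  H(B) = 0.4886 bits
  H(C) = 2.2044 bits
  H(D) = 1.6254 bits

Ranking: A > C > D > B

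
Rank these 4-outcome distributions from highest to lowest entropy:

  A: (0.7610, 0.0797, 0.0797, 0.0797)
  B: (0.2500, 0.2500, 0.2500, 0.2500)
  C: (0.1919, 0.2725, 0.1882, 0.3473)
B > C > A

Key insight: Entropy is maximized by uniform distributions and minimized by concentrated distributions.

- Uniform distributions have maximum entropy log₂(4) = 2.0000 bits
- The more "peaked" or concentrated a distribution, the lower its entropy

Entropies:
  H(A) = 1.1722 bits
  H(B) = 2.0000 bits
  H(C) = 1.9516 bits

Ranking: B > C > A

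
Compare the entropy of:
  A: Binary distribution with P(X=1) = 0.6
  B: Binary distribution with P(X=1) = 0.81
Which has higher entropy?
A

For binary distributions, entropy is maximized at p=0.5 and decreases as p moves toward 0 or 1.

H(A) = H(0.6) = 0.9710 bits
H(B) = H(0.81) = 0.7015 bits

Distribution A (p=0.6) is closer to uniform (p=0.5), so it has higher entropy.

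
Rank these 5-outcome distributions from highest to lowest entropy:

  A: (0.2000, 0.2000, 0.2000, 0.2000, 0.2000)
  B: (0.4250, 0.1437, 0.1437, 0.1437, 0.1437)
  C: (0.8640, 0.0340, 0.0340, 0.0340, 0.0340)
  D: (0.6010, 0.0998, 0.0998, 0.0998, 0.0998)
A > B > D > C

Key insight: Entropy is maximized by uniform distributions and minimized by concentrated distributions.

Entropies:
  H(A) = 2.3219 bits
  H(B) = 2.1337 bits
  H(C) = 0.8457 bits
  H(D) = 1.7684 bits

Ranking: A > B > D > C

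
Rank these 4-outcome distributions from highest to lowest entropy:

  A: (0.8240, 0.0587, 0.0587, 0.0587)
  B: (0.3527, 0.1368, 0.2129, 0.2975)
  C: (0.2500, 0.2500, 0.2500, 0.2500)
C > B > A

Key insight: Entropy is maximized by uniform distributions and minimized by concentrated distributions.

- Uniform distributions have maximum entropy log₂(4) = 2.0000 bits
- The more "peaked" or concentrated a distribution, the lower its entropy

Entropies:
  H(A) = 0.9502 bits
  H(B) = 1.9184 bits
  H(C) = 2.0000 bits

Ranking: C > B > A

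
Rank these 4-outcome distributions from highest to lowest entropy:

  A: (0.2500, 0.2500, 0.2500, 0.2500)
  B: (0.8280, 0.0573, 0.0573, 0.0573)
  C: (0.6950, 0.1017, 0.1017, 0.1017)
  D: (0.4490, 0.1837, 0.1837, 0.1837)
A > D > C > B

Key insight: Entropy is maximized by uniform distributions and minimized by concentrated distributions.

Entropies:
  H(A) = 2.0000 bits
  H(B) = 0.9349 bits
  H(C) = 1.3707 bits
  H(D) = 1.8658 bits

Ranking: A > D > C > B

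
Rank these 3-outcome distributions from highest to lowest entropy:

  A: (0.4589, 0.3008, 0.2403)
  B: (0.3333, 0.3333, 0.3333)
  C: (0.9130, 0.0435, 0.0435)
B > A > C

Key insight: Entropy is maximized by uniform distributions and minimized by concentrated distributions.

- Uniform distributions have maximum entropy log₂(3) = 1.5850 bits
- The more "peaked" or concentrated a distribution, the lower its entropy

Entropies:
  H(A) = 1.5313 bits
  H(B) = 1.5850 bits
  H(C) = 0.5134 bits

Ranking: B > A > C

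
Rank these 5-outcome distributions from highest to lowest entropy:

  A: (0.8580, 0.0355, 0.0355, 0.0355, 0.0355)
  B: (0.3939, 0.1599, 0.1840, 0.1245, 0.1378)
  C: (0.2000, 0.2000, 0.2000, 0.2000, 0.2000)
C > B > A

Key insight: Entropy is maximized by uniform distributions and minimized by concentrated distributions.

- Uniform distributions have maximum entropy log₂(5) = 2.3219 bits
- The more "peaked" or concentrated a distribution, the lower its entropy

Entropies:
  H(A) = 0.8735 bits
  H(B) = 2.1698 bits
  H(C) = 2.3219 bits

Ranking: C > B > A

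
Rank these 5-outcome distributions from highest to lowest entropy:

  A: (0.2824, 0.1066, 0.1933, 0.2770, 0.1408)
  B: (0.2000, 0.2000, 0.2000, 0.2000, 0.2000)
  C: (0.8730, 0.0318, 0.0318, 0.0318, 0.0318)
B > A > C

Key insight: Entropy is maximized by uniform distributions and minimized by concentrated distributions.

- Uniform distributions have maximum entropy log₂(5) = 2.3219 bits
- The more "peaked" or concentrated a distribution, the lower its entropy

Entropies:
  H(A) = 2.2289 bits
  H(B) = 2.3219 bits
  H(C) = 0.8032 bits

Ranking: B > A > C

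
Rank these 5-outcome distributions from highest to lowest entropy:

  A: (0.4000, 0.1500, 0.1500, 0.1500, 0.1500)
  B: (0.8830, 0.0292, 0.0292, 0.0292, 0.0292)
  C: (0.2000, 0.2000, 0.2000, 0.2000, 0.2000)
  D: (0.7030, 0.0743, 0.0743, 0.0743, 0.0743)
C > A > D > B

Key insight: Entropy is maximized by uniform distributions and minimized by concentrated distributions.

Entropies:
  H(A) = 2.1710 bits
  H(B) = 0.7547 bits
  H(C) = 2.3219 bits
  H(D) = 1.4716 bits

Ranking: C > A > D > B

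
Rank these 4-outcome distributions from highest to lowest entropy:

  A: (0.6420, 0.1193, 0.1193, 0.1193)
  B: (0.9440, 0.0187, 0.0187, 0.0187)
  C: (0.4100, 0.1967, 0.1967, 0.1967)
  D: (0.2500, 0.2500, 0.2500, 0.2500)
D > C > A > B

Key insight: Entropy is maximized by uniform distributions and minimized by concentrated distributions.

Entropies:
  H(A) = 1.5084 bits
  H(B) = 0.4001 bits
  H(C) = 1.9116 bits
  H(D) = 2.0000 bits

Ranking: D > C > A > B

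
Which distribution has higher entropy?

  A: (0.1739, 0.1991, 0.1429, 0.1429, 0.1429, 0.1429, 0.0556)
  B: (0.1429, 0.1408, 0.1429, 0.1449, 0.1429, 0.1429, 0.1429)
B

Both distributions are close to uniform, making this a harder comparison.

H(A) = 2.7385 bits
H(B) = 2.8073 bits

The distribution closer to uniform has higher entropy.
Answer: B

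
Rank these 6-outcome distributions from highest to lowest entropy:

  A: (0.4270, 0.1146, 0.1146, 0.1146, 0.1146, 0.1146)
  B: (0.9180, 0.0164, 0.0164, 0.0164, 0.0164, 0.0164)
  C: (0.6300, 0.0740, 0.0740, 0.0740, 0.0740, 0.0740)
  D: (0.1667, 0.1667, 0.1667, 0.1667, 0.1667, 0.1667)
D > A > C > B

Key insight: Entropy is maximized by uniform distributions and minimized by concentrated distributions.

Entropies:
  H(A) = 2.3150 bits
  H(B) = 0.5996 bits
  H(C) = 1.8098 bits
  H(D) = 2.5850 bits

Ranking: D > A > C > B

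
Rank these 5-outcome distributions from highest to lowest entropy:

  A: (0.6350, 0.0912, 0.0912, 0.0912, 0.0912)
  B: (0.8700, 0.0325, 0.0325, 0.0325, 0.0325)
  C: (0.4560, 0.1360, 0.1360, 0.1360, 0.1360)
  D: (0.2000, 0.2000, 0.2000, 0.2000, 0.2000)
D > C > A > B

Key insight: Entropy is maximized by uniform distributions and minimized by concentrated distributions.

Entropies:
  H(A) = 1.6768 bits
  H(B) = 0.8174 bits
  H(C) = 2.0824 bits
  H(D) = 2.3219 bits

Ranking: D > C > A > B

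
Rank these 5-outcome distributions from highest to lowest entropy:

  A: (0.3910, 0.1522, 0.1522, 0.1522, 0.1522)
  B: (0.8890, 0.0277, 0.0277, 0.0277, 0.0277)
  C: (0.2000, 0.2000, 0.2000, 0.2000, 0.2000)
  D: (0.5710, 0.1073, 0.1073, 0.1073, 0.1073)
C > A > D > B

Key insight: Entropy is maximized by uniform distributions and minimized by concentrated distributions.

Entropies:
  H(A) = 2.1834 bits
  H(B) = 0.7249 bits
  H(C) = 2.3219 bits
  H(D) = 1.8434 bits

Ranking: C > A > D > B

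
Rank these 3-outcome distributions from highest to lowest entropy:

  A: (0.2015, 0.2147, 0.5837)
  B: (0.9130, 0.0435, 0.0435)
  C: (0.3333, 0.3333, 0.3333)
C > A > B

Key insight: Entropy is maximized by uniform distributions and minimized by concentrated distributions.

- Uniform distributions have maximum entropy log₂(3) = 1.5850 bits
- The more "peaked" or concentrated a distribution, the lower its entropy

Entropies:
  H(A) = 1.3956 bits
  H(B) = 0.5134 bits
  H(C) = 1.5850 bits

Ranking: C > A > B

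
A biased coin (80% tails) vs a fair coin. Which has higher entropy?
Fair coin

The fair coin is uniform (p=0.5), maximizing binary entropy at 1 bit. The biased coin has H(0.80) ≈ 0.722 bits — its outcome is more predictable, so its entropy is lower.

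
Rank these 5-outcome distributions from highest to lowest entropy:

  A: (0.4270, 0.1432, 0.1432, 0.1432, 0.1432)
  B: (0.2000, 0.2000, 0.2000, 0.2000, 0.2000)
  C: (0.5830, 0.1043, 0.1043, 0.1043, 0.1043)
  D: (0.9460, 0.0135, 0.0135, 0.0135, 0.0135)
B > A > C > D

Key insight: Entropy is maximized by uniform distributions and minimized by concentrated distributions.

Entropies:
  H(A) = 2.1306 bits
  H(B) = 2.3219 bits
  H(C) = 1.8140 bits
  H(D) = 0.4112 bits

Ranking: B > A > C > D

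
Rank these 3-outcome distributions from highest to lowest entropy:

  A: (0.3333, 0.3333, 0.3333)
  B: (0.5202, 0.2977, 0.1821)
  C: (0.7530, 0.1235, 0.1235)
A > B > C

Key insight: Entropy is maximized by uniform distributions and minimized by concentrated distributions.

- Uniform distributions have maximum entropy log₂(3) = 1.5850 bits
- The more "peaked" or concentrated a distribution, the lower its entropy

Entropies:
  H(A) = 1.5850 bits
  H(B) = 1.4583 bits
  H(C) = 1.0535 bits

Ranking: A > B > C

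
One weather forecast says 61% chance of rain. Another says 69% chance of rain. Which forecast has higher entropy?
61% forecast

Treat each forecast as a Bernoulli distribution. Binary entropy is maximized at p=0.5 and falls off symmetrically toward 0 or 1. The 61% forecast is closer to 50%, so it is more uncertain. H(61%) ≈ 0.965 bits, H(69%) ≈ 0.893 bits.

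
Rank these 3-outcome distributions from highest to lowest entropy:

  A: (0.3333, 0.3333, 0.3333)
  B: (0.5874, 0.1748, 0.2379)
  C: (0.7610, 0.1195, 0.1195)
A > B > C

Key insight: Entropy is maximized by uniform distributions and minimized by concentrated distributions.

- Uniform distributions have maximum entropy log₂(3) = 1.5850 bits
- The more "peaked" or concentrated a distribution, the lower its entropy

Entropies:
  H(A) = 1.5850 bits
  H(B) = 1.3835 bits
  H(C) = 1.0324 bits

Ranking: A > B > C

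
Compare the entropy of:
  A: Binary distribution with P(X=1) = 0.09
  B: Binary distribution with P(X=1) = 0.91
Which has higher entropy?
Equal

For binary distributions, entropy is maximized at p=0.5 and decreases as p moves toward 0 or 1.

H(A) = H(0.09) = 0.4365 bits
H(B) = H(0.91) = 0.4365 bits

Both distributions are equally far from uniform (|0.09-0.5| = |0.91-0.5|), so they have the same entropy.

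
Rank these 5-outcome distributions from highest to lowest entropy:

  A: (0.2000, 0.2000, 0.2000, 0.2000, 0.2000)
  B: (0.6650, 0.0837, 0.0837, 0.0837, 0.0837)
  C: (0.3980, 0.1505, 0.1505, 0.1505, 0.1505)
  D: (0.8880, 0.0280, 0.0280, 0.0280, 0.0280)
A > C > B > D

Key insight: Entropy is maximized by uniform distributions and minimized by concentrated distributions.

Entropies:
  H(A) = 2.3219 bits
  H(B) = 1.5900 bits
  H(C) = 2.1738 bits
  H(D) = 0.7299 bits

Ranking: A > C > B > D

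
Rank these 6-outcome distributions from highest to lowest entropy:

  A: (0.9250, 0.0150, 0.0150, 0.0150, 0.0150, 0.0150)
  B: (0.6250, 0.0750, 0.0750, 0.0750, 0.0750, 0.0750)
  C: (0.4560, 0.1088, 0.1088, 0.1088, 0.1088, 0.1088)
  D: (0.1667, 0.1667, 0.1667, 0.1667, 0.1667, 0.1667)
D > C > B > A

Key insight: Entropy is maximized by uniform distributions and minimized by concentrated distributions.

Entropies:
  H(A) = 0.5585 bits
  H(B) = 1.8252 bits
  H(C) = 2.2575 bits
  H(D) = 2.5850 bits

Ranking: D > C > B > A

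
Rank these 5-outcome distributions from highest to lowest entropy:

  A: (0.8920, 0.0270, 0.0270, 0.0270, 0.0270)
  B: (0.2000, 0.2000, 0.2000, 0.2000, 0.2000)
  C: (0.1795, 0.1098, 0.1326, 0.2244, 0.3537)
B > C > A

Key insight: Entropy is maximized by uniform distributions and minimized by concentrated distributions.

- Uniform distributions have maximum entropy log₂(5) = 2.3219 bits
- The more "peaked" or concentrated a distribution, the lower its entropy

Entropies:
  H(A) = 0.7099 bits
  H(B) = 2.3219 bits
  H(C) = 2.1954 bits

Ranking: B > C > A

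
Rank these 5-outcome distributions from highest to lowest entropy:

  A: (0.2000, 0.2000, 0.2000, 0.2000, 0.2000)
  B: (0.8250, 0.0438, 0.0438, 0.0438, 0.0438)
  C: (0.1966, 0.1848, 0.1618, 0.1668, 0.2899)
A > C > B

Key insight: Entropy is maximized by uniform distributions and minimized by concentrated distributions.

- Uniform distributions have maximum entropy log₂(5) = 2.3219 bits
- The more "peaked" or concentrated a distribution, the lower its entropy

Entropies:
  H(A) = 2.3219 bits
  H(B) = 1.0190 bits
  H(C) = 2.2856 bits

Ranking: A > C > B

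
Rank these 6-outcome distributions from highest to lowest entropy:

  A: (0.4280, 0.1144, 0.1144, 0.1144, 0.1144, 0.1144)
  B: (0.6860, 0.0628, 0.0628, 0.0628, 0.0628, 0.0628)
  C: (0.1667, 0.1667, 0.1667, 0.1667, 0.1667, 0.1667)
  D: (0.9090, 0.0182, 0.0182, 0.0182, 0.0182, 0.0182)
C > A > B > D

Key insight: Entropy is maximized by uniform distributions and minimized by concentrated distributions.

Entropies:
  H(A) = 2.3131 bits
  H(B) = 1.6268 bits
  H(C) = 2.5850 bits
  H(D) = 0.6511 bits

Ranking: C > A > B > D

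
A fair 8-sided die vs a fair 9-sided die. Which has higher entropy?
9-sided die

Both are uniform distributions; for uniform over n outcomes, H = log₂(n). H(8-sided) = log₂(8) = 3.000 bits and H(9-sided) = log₂(9) = 3.170 bits. More outcomes in a uniform distribution means higher entropy.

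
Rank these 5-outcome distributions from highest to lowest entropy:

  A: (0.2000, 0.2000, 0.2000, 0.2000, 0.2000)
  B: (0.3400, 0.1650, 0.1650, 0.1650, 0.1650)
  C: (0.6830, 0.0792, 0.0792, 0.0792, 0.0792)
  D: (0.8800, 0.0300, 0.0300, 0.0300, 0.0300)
A > B > C > D

Key insight: Entropy is maximized by uniform distributions and minimized by concentrated distributions.

Entropies:
  H(A) = 2.3219 bits
  H(B) = 2.2448 bits
  H(C) = 1.5351 bits
  H(D) = 0.7694 bits

Ranking: A > B > C > D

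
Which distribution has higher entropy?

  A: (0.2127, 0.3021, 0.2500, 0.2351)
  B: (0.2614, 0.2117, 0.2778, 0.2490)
B

Both distributions are close to uniform, making this a harder comparison.

H(A) = 1.9878 bits
H(B) = 1.9930 bits

The distribution closer to uniform has higher entropy.
Answer: B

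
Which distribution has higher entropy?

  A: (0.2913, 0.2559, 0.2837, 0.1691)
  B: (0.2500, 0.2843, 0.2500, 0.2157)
B

Both distributions are close to uniform, making this a harder comparison.

H(A) = 1.9708 bits
H(B) = 1.9932 bits

The distribution closer to uniform has higher entropy.
Answer: B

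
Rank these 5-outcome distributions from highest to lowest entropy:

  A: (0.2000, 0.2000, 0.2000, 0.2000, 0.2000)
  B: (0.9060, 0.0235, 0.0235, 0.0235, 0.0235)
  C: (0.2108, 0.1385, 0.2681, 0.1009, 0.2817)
A > C > B

Key insight: Entropy is maximized by uniform distributions and minimized by concentrated distributions.

- Uniform distributions have maximum entropy log₂(5) = 2.3219 bits
- The more "peaked" or concentrated a distribution, the lower its entropy

Entropies:
  H(A) = 2.3219 bits
  H(B) = 0.6377 bits
  H(C) = 2.2264 bits

Ranking: A > C > B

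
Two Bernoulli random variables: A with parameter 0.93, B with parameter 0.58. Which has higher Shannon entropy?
B

For binary distributions, entropy is maximized at p=0.5 and decreases as p moves toward 0 or 1.

H(A) = H(0.93) = 0.3659 bits
H(B) = H(0.58) = 0.9815 bits

Distribution B (p=0.58) is closer to uniform (p=0.5), so it has higher entropy.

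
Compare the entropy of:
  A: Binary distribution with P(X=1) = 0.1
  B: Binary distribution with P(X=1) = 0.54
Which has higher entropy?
B

For binary distributions, entropy is maximized at p=0.5 and decreases as p moves toward 0 or 1.

H(A) = H(0.1) = 0.4690 bits
H(B) = H(0.54) = 0.9954 bits

Distribution B (p=0.54) is closer to uniform (p=0.5), so it has higher entropy.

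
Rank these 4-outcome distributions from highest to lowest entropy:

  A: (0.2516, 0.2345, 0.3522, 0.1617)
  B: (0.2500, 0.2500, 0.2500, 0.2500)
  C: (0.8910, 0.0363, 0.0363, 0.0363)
B > A > C

Key insight: Entropy is maximized by uniform distributions and minimized by concentrated distributions.

- Uniform distributions have maximum entropy log₂(4) = 2.0000 bits
- The more "peaked" or concentrated a distribution, the lower its entropy

Entropies:
  H(A) = 1.9468 bits
  H(B) = 2.0000 bits
  H(C) = 0.6697 bits

Ranking: B > A > C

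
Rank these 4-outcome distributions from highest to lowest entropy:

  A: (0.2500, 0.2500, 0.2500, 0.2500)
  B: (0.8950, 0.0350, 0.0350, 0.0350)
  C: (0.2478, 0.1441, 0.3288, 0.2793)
A > C > B

Key insight: Entropy is maximized by uniform distributions and minimized by concentrated distributions.

- Uniform distributions have maximum entropy log₂(4) = 2.0000 bits
- The more "peaked" or concentrated a distribution, the lower its entropy

Entropies:
  H(A) = 2.0000 bits
  H(B) = 0.6511 bits
  H(C) = 1.9431 bits

Ranking: A > C > B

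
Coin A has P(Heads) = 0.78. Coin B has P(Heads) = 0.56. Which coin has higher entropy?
B

For binary distributions, entropy is maximized at p=0.5 and decreases as p moves toward 0 or 1.

H(A) = H(0.78) = 0.7602 bits
H(B) = H(0.56) = 0.9896 bits

Distribution B (p=0.56) is closer to uniform (p=0.5), so it has higher entropy.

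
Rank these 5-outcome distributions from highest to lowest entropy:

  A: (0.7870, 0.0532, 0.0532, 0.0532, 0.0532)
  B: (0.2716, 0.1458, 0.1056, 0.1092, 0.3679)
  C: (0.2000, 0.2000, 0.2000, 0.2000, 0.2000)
C > B > A

Key insight: Entropy is maximized by uniform distributions and minimized by concentrated distributions.

- Uniform distributions have maximum entropy log₂(5) = 2.3219 bits
- The more "peaked" or concentrated a distribution, the lower its entropy

Entropies:
  H(A) = 1.1732 bits
  H(B) = 2.1377 bits
  H(C) = 2.3219 bits

Ranking: C > B > A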